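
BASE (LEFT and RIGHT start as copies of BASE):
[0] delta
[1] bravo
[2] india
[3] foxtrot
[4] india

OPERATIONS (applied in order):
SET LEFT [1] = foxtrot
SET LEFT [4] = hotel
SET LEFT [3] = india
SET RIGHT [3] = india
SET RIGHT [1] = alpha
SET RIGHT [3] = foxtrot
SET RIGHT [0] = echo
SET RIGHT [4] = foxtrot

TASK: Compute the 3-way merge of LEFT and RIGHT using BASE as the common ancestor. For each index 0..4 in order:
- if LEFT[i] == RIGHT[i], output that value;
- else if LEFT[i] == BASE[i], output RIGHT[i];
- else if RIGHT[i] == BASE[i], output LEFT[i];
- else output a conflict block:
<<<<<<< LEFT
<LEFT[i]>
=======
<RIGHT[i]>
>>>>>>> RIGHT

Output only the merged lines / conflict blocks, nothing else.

Answer: echo
<<<<<<< LEFT
foxtrot
=======
alpha
>>>>>>> RIGHT
india
india
<<<<<<< LEFT
hotel
=======
foxtrot
>>>>>>> RIGHT

Derivation:
Final LEFT:  [delta, foxtrot, india, india, hotel]
Final RIGHT: [echo, alpha, india, foxtrot, foxtrot]
i=0: L=delta=BASE, R=echo -> take RIGHT -> echo
i=1: BASE=bravo L=foxtrot R=alpha all differ -> CONFLICT
i=2: L=india R=india -> agree -> india
i=3: L=india, R=foxtrot=BASE -> take LEFT -> india
i=4: BASE=india L=hotel R=foxtrot all differ -> CONFLICT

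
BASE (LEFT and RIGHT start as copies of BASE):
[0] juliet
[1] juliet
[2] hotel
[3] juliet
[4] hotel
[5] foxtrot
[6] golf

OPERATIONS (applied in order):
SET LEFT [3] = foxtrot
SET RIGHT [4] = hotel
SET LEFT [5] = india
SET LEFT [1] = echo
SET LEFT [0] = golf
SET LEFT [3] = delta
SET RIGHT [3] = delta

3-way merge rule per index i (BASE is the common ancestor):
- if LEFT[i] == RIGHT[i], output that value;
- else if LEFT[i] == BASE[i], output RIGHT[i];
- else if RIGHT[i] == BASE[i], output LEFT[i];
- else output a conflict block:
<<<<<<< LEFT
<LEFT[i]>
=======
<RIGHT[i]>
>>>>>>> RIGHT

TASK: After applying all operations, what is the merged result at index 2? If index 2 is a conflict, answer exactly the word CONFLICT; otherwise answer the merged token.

Answer: hotel

Derivation:
Final LEFT:  [golf, echo, hotel, delta, hotel, india, golf]
Final RIGHT: [juliet, juliet, hotel, delta, hotel, foxtrot, golf]
i=0: L=golf, R=juliet=BASE -> take LEFT -> golf
i=1: L=echo, R=juliet=BASE -> take LEFT -> echo
i=2: L=hotel R=hotel -> agree -> hotel
i=3: L=delta R=delta -> agree -> delta
i=4: L=hotel R=hotel -> agree -> hotel
i=5: L=india, R=foxtrot=BASE -> take LEFT -> india
i=6: L=golf R=golf -> agree -> golf
Index 2 -> hotel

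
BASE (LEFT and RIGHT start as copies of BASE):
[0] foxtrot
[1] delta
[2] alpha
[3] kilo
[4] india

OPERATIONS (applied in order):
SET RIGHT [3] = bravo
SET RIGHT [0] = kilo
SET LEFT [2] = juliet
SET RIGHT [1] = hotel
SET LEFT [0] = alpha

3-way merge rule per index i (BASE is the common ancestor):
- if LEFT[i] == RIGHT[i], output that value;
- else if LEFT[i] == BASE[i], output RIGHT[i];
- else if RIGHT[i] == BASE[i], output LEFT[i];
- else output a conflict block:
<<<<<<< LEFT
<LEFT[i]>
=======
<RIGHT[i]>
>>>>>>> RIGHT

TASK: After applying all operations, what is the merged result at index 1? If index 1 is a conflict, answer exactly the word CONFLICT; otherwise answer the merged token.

Final LEFT:  [alpha, delta, juliet, kilo, india]
Final RIGHT: [kilo, hotel, alpha, bravo, india]
i=0: BASE=foxtrot L=alpha R=kilo all differ -> CONFLICT
i=1: L=delta=BASE, R=hotel -> take RIGHT -> hotel
i=2: L=juliet, R=alpha=BASE -> take LEFT -> juliet
i=3: L=kilo=BASE, R=bravo -> take RIGHT -> bravo
i=4: L=india R=india -> agree -> india
Index 1 -> hotel

Answer: hotel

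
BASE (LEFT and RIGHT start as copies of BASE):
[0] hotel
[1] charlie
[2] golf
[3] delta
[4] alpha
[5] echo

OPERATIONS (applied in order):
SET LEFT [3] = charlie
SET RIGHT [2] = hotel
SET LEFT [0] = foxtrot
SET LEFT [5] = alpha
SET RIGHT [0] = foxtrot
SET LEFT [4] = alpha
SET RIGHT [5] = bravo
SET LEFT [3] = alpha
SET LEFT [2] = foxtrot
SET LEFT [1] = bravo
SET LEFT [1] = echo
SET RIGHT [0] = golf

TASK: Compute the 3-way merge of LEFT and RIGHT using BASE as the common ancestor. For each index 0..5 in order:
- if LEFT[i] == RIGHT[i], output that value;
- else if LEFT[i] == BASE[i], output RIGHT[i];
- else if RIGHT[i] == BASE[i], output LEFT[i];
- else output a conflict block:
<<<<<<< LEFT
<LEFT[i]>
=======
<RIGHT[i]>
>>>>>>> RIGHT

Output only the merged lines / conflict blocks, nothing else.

Answer: <<<<<<< LEFT
foxtrot
=======
golf
>>>>>>> RIGHT
echo
<<<<<<< LEFT
foxtrot
=======
hotel
>>>>>>> RIGHT
alpha
alpha
<<<<<<< LEFT
alpha
=======
bravo
>>>>>>> RIGHT

Derivation:
Final LEFT:  [foxtrot, echo, foxtrot, alpha, alpha, alpha]
Final RIGHT: [golf, charlie, hotel, delta, alpha, bravo]
i=0: BASE=hotel L=foxtrot R=golf all differ -> CONFLICT
i=1: L=echo, R=charlie=BASE -> take LEFT -> echo
i=2: BASE=golf L=foxtrot R=hotel all differ -> CONFLICT
i=3: L=alpha, R=delta=BASE -> take LEFT -> alpha
i=4: L=alpha R=alpha -> agree -> alpha
i=5: BASE=echo L=alpha R=bravo all differ -> CONFLICT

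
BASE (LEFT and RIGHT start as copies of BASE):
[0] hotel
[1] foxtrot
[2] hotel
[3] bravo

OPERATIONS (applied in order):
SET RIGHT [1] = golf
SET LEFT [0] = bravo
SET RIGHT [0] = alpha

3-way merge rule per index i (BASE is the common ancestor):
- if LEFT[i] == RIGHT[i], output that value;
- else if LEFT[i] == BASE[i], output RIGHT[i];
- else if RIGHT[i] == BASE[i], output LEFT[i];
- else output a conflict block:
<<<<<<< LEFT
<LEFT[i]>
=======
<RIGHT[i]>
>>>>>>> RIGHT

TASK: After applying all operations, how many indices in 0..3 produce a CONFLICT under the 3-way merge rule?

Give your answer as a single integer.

Final LEFT:  [bravo, foxtrot, hotel, bravo]
Final RIGHT: [alpha, golf, hotel, bravo]
i=0: BASE=hotel L=bravo R=alpha all differ -> CONFLICT
i=1: L=foxtrot=BASE, R=golf -> take RIGHT -> golf
i=2: L=hotel R=hotel -> agree -> hotel
i=3: L=bravo R=bravo -> agree -> bravo
Conflict count: 1

Answer: 1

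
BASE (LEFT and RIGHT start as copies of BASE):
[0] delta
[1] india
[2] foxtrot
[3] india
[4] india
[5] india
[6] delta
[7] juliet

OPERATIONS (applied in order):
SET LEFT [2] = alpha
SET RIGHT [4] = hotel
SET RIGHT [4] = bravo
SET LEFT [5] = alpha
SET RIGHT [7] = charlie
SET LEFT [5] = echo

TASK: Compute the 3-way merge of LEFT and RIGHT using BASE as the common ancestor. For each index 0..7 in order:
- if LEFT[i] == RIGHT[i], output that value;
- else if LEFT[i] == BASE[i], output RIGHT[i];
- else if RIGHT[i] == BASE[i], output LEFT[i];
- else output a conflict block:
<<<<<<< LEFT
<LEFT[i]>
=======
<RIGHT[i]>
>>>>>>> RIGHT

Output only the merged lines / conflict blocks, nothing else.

Answer: delta
india
alpha
india
bravo
echo
delta
charlie

Derivation:
Final LEFT:  [delta, india, alpha, india, india, echo, delta, juliet]
Final RIGHT: [delta, india, foxtrot, india, bravo, india, delta, charlie]
i=0: L=delta R=delta -> agree -> delta
i=1: L=india R=india -> agree -> india
i=2: L=alpha, R=foxtrot=BASE -> take LEFT -> alpha
i=3: L=india R=india -> agree -> india
i=4: L=india=BASE, R=bravo -> take RIGHT -> bravo
i=5: L=echo, R=india=BASE -> take LEFT -> echo
i=6: L=delta R=delta -> agree -> delta
i=7: L=juliet=BASE, R=charlie -> take RIGHT -> charlie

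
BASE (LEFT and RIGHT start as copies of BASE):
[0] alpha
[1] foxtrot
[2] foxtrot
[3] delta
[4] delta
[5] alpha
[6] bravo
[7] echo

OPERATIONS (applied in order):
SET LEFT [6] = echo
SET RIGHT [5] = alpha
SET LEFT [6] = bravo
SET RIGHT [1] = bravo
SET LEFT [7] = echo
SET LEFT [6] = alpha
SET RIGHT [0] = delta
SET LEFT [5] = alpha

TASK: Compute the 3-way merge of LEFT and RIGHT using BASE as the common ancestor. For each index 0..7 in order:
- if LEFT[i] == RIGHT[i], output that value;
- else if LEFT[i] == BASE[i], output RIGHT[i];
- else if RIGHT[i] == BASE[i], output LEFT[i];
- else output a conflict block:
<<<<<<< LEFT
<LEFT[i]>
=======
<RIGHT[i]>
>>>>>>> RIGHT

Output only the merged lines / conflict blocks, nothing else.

Final LEFT:  [alpha, foxtrot, foxtrot, delta, delta, alpha, alpha, echo]
Final RIGHT: [delta, bravo, foxtrot, delta, delta, alpha, bravo, echo]
i=0: L=alpha=BASE, R=delta -> take RIGHT -> delta
i=1: L=foxtrot=BASE, R=bravo -> take RIGHT -> bravo
i=2: L=foxtrot R=foxtrot -> agree -> foxtrot
i=3: L=delta R=delta -> agree -> delta
i=4: L=delta R=delta -> agree -> delta
i=5: L=alpha R=alpha -> agree -> alpha
i=6: L=alpha, R=bravo=BASE -> take LEFT -> alpha
i=7: L=echo R=echo -> agree -> echo

Answer: delta
bravo
foxtrot
delta
delta
alpha
alpha
echo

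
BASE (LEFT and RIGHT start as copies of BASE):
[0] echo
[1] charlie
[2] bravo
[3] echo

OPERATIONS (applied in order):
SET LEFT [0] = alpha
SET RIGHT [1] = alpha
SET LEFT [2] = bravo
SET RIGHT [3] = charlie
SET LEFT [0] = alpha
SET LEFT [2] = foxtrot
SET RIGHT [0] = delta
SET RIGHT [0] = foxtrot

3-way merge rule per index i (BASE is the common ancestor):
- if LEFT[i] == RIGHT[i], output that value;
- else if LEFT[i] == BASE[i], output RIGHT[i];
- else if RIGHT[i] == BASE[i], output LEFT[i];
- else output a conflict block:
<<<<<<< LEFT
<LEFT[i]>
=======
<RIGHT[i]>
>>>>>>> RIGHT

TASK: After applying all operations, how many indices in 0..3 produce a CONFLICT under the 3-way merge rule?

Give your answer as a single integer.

Final LEFT:  [alpha, charlie, foxtrot, echo]
Final RIGHT: [foxtrot, alpha, bravo, charlie]
i=0: BASE=echo L=alpha R=foxtrot all differ -> CONFLICT
i=1: L=charlie=BASE, R=alpha -> take RIGHT -> alpha
i=2: L=foxtrot, R=bravo=BASE -> take LEFT -> foxtrot
i=3: L=echo=BASE, R=charlie -> take RIGHT -> charlie
Conflict count: 1

Answer: 1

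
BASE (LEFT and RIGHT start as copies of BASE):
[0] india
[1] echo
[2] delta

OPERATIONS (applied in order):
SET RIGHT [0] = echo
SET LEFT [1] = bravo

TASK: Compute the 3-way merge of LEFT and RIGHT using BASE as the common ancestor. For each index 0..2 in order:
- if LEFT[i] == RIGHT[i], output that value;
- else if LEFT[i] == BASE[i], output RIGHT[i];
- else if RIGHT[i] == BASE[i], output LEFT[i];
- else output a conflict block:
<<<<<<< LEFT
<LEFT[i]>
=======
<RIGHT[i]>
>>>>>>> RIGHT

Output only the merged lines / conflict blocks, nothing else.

Answer: echo
bravo
delta

Derivation:
Final LEFT:  [india, bravo, delta]
Final RIGHT: [echo, echo, delta]
i=0: L=india=BASE, R=echo -> take RIGHT -> echo
i=1: L=bravo, R=echo=BASE -> take LEFT -> bravo
i=2: L=delta R=delta -> agree -> delta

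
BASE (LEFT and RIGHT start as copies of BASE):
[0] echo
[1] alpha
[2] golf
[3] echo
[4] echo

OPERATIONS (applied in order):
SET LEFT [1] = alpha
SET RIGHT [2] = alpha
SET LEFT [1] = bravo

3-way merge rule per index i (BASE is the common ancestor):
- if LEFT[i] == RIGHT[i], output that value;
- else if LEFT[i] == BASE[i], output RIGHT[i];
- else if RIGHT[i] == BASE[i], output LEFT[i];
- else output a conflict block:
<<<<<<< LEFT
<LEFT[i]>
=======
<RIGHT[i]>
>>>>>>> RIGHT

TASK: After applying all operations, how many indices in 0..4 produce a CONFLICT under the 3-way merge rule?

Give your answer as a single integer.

Answer: 0

Derivation:
Final LEFT:  [echo, bravo, golf, echo, echo]
Final RIGHT: [echo, alpha, alpha, echo, echo]
i=0: L=echo R=echo -> agree -> echo
i=1: L=bravo, R=alpha=BASE -> take LEFT -> bravo
i=2: L=golf=BASE, R=alpha -> take RIGHT -> alpha
i=3: L=echo R=echo -> agree -> echo
i=4: L=echo R=echo -> agree -> echo
Conflict count: 0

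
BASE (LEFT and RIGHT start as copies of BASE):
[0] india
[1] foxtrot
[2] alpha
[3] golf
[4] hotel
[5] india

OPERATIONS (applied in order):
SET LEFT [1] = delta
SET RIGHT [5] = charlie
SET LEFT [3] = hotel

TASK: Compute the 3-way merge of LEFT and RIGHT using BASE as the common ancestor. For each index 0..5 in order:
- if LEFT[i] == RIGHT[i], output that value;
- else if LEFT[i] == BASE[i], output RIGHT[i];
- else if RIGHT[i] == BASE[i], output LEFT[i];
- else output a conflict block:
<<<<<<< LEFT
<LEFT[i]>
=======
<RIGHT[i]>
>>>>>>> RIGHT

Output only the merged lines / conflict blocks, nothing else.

Answer: india
delta
alpha
hotel
hotel
charlie

Derivation:
Final LEFT:  [india, delta, alpha, hotel, hotel, india]
Final RIGHT: [india, foxtrot, alpha, golf, hotel, charlie]
i=0: L=india R=india -> agree -> india
i=1: L=delta, R=foxtrot=BASE -> take LEFT -> delta
i=2: L=alpha R=alpha -> agree -> alpha
i=3: L=hotel, R=golf=BASE -> take LEFT -> hotel
i=4: L=hotel R=hotel -> agree -> hotel
i=5: L=india=BASE, R=charlie -> take RIGHT -> charlie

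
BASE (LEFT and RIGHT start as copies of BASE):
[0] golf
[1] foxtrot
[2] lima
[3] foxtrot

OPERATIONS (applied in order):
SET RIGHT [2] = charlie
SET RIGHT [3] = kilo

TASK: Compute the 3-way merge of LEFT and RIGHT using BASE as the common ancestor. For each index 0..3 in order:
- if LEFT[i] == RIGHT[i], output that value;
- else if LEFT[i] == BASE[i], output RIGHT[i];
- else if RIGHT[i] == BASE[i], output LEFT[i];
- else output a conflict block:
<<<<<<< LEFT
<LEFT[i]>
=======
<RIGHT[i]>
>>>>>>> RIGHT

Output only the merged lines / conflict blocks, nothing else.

Final LEFT:  [golf, foxtrot, lima, foxtrot]
Final RIGHT: [golf, foxtrot, charlie, kilo]
i=0: L=golf R=golf -> agree -> golf
i=1: L=foxtrot R=foxtrot -> agree -> foxtrot
i=2: L=lima=BASE, R=charlie -> take RIGHT -> charlie
i=3: L=foxtrot=BASE, R=kilo -> take RIGHT -> kilo

Answer: golf
foxtrot
charlie
kilo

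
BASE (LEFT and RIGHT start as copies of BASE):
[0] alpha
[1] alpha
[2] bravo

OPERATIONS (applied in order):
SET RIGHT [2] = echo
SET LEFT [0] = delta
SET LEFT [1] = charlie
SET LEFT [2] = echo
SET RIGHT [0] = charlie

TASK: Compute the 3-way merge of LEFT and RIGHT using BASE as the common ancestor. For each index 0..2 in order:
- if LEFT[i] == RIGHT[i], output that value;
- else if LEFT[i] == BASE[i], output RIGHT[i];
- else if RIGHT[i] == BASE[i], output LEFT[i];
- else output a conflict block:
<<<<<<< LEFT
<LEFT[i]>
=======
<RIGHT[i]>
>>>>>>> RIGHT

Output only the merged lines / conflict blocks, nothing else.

Answer: <<<<<<< LEFT
delta
=======
charlie
>>>>>>> RIGHT
charlie
echo

Derivation:
Final LEFT:  [delta, charlie, echo]
Final RIGHT: [charlie, alpha, echo]
i=0: BASE=alpha L=delta R=charlie all differ -> CONFLICT
i=1: L=charlie, R=alpha=BASE -> take LEFT -> charlie
i=2: L=echo R=echo -> agree -> echo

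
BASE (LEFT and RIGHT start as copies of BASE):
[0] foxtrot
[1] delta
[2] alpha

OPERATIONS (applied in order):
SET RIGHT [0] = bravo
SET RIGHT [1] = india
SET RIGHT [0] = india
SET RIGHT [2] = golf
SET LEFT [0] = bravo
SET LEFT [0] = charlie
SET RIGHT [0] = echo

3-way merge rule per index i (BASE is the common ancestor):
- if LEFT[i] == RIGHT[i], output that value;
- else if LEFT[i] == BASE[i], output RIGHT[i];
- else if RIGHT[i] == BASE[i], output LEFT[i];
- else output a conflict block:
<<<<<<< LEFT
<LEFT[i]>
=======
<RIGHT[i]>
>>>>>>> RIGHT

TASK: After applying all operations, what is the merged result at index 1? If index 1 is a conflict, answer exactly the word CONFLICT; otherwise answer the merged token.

Final LEFT:  [charlie, delta, alpha]
Final RIGHT: [echo, india, golf]
i=0: BASE=foxtrot L=charlie R=echo all differ -> CONFLICT
i=1: L=delta=BASE, R=india -> take RIGHT -> india
i=2: L=alpha=BASE, R=golf -> take RIGHT -> golf
Index 1 -> india

Answer: india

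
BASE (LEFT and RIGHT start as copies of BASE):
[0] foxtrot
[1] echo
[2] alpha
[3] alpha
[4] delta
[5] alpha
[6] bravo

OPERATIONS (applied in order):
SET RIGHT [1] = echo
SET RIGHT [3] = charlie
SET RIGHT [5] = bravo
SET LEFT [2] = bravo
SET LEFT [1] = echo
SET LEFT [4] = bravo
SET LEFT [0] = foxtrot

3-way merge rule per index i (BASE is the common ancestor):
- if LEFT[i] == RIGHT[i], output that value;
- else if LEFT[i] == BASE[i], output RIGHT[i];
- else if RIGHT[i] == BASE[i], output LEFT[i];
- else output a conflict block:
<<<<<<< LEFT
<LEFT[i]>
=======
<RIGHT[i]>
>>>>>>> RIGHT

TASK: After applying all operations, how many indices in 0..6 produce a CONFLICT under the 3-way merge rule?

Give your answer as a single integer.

Final LEFT:  [foxtrot, echo, bravo, alpha, bravo, alpha, bravo]
Final RIGHT: [foxtrot, echo, alpha, charlie, delta, bravo, bravo]
i=0: L=foxtrot R=foxtrot -> agree -> foxtrot
i=1: L=echo R=echo -> agree -> echo
i=2: L=bravo, R=alpha=BASE -> take LEFT -> bravo
i=3: L=alpha=BASE, R=charlie -> take RIGHT -> charlie
i=4: L=bravo, R=delta=BASE -> take LEFT -> bravo
i=5: L=alpha=BASE, R=bravo -> take RIGHT -> bravo
i=6: L=bravo R=bravo -> agree -> bravo
Conflict count: 0

Answer: 0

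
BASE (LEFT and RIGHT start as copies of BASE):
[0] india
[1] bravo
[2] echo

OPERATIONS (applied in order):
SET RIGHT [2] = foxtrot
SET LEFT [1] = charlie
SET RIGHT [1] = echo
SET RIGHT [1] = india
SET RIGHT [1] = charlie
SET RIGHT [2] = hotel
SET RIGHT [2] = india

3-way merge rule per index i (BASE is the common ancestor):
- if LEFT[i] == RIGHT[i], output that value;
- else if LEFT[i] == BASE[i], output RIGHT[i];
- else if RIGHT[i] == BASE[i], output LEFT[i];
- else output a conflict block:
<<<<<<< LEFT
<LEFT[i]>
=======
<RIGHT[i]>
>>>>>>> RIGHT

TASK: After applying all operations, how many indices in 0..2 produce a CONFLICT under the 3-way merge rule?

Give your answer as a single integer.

Final LEFT:  [india, charlie, echo]
Final RIGHT: [india, charlie, india]
i=0: L=india R=india -> agree -> india
i=1: L=charlie R=charlie -> agree -> charlie
i=2: L=echo=BASE, R=india -> take RIGHT -> india
Conflict count: 0

Answer: 0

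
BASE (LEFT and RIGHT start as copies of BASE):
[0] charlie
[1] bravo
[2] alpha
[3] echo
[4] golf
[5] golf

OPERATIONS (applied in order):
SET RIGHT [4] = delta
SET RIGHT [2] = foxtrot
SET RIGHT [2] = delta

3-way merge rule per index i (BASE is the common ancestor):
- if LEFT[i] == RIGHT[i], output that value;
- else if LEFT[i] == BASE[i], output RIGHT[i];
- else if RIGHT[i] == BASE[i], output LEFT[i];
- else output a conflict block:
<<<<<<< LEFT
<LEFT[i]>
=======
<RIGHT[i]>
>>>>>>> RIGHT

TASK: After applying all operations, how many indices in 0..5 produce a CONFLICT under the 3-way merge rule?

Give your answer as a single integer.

Final LEFT:  [charlie, bravo, alpha, echo, golf, golf]
Final RIGHT: [charlie, bravo, delta, echo, delta, golf]
i=0: L=charlie R=charlie -> agree -> charlie
i=1: L=bravo R=bravo -> agree -> bravo
i=2: L=alpha=BASE, R=delta -> take RIGHT -> delta
i=3: L=echo R=echo -> agree -> echo
i=4: L=golf=BASE, R=delta -> take RIGHT -> delta
i=5: L=golf R=golf -> agree -> golf
Conflict count: 0

Answer: 0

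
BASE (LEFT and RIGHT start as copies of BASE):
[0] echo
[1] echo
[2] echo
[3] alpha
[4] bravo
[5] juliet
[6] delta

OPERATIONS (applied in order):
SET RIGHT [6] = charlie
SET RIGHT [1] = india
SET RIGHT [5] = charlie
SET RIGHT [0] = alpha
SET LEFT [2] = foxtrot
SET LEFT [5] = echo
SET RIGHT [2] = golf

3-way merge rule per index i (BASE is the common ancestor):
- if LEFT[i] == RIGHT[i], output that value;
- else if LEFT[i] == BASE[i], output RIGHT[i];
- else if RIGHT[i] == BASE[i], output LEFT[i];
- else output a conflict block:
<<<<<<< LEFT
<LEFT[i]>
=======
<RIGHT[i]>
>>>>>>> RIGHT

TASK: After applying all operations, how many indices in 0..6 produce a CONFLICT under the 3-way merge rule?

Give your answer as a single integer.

Final LEFT:  [echo, echo, foxtrot, alpha, bravo, echo, delta]
Final RIGHT: [alpha, india, golf, alpha, bravo, charlie, charlie]
i=0: L=echo=BASE, R=alpha -> take RIGHT -> alpha
i=1: L=echo=BASE, R=india -> take RIGHT -> india
i=2: BASE=echo L=foxtrot R=golf all differ -> CONFLICT
i=3: L=alpha R=alpha -> agree -> alpha
i=4: L=bravo R=bravo -> agree -> bravo
i=5: BASE=juliet L=echo R=charlie all differ -> CONFLICT
i=6: L=delta=BASE, R=charlie -> take RIGHT -> charlie
Conflict count: 2

Answer: 2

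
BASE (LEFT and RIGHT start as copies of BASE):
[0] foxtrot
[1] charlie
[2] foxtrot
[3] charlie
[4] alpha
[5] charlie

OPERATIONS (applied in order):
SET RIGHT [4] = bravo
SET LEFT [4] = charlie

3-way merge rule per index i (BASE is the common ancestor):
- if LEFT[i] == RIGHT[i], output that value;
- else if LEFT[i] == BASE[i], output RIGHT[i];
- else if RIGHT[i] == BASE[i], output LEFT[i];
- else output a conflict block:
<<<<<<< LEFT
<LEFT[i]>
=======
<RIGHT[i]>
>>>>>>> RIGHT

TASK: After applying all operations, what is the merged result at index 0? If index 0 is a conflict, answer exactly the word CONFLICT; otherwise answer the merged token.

Answer: foxtrot

Derivation:
Final LEFT:  [foxtrot, charlie, foxtrot, charlie, charlie, charlie]
Final RIGHT: [foxtrot, charlie, foxtrot, charlie, bravo, charlie]
i=0: L=foxtrot R=foxtrot -> agree -> foxtrot
i=1: L=charlie R=charlie -> agree -> charlie
i=2: L=foxtrot R=foxtrot -> agree -> foxtrot
i=3: L=charlie R=charlie -> agree -> charlie
i=4: BASE=alpha L=charlie R=bravo all differ -> CONFLICT
i=5: L=charlie R=charlie -> agree -> charlie
Index 0 -> foxtrot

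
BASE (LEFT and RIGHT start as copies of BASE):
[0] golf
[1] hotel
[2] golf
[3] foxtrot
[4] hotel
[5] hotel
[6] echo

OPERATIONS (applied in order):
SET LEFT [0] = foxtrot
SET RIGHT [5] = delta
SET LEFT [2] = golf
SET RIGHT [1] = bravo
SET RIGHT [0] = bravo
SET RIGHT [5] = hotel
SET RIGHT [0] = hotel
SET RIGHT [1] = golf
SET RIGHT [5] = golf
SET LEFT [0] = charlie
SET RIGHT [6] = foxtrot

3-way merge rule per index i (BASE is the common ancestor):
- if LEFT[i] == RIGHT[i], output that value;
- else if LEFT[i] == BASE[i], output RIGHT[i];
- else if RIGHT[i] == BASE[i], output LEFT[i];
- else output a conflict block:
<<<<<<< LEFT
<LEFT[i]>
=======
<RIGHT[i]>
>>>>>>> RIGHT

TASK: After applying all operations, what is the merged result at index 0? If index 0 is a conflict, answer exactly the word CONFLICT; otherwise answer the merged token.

Answer: CONFLICT

Derivation:
Final LEFT:  [charlie, hotel, golf, foxtrot, hotel, hotel, echo]
Final RIGHT: [hotel, golf, golf, foxtrot, hotel, golf, foxtrot]
i=0: BASE=golf L=charlie R=hotel all differ -> CONFLICT
i=1: L=hotel=BASE, R=golf -> take RIGHT -> golf
i=2: L=golf R=golf -> agree -> golf
i=3: L=foxtrot R=foxtrot -> agree -> foxtrot
i=4: L=hotel R=hotel -> agree -> hotel
i=5: L=hotel=BASE, R=golf -> take RIGHT -> golf
i=6: L=echo=BASE, R=foxtrot -> take RIGHT -> foxtrot
Index 0 -> CONFLICT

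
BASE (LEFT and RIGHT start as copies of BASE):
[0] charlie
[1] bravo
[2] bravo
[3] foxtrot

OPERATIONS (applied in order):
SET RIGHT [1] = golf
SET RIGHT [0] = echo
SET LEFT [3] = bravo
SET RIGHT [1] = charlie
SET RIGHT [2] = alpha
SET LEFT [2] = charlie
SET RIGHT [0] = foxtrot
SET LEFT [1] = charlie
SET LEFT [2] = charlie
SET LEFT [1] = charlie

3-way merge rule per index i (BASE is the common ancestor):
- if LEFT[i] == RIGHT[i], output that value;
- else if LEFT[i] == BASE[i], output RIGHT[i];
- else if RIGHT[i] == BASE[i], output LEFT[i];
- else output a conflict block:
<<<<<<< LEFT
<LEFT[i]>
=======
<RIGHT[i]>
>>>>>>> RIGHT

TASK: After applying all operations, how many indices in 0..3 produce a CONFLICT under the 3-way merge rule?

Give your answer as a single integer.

Answer: 1

Derivation:
Final LEFT:  [charlie, charlie, charlie, bravo]
Final RIGHT: [foxtrot, charlie, alpha, foxtrot]
i=0: L=charlie=BASE, R=foxtrot -> take RIGHT -> foxtrot
i=1: L=charlie R=charlie -> agree -> charlie
i=2: BASE=bravo L=charlie R=alpha all differ -> CONFLICT
i=3: L=bravo, R=foxtrot=BASE -> take LEFT -> bravo
Conflict count: 1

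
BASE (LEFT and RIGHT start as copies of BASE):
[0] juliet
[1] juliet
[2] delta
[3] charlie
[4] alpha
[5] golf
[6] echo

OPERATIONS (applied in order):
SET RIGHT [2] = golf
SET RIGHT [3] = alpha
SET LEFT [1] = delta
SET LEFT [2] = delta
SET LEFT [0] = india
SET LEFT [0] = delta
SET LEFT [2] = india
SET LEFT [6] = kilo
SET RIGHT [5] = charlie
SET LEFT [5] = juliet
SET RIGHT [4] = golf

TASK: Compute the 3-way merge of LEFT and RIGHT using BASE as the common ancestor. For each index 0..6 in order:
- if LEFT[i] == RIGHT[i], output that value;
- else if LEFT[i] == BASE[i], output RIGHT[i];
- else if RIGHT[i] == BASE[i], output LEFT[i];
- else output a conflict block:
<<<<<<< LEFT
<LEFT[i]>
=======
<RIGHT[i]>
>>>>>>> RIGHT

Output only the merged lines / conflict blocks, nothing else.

Answer: delta
delta
<<<<<<< LEFT
india
=======
golf
>>>>>>> RIGHT
alpha
golf
<<<<<<< LEFT
juliet
=======
charlie
>>>>>>> RIGHT
kilo

Derivation:
Final LEFT:  [delta, delta, india, charlie, alpha, juliet, kilo]
Final RIGHT: [juliet, juliet, golf, alpha, golf, charlie, echo]
i=0: L=delta, R=juliet=BASE -> take LEFT -> delta
i=1: L=delta, R=juliet=BASE -> take LEFT -> delta
i=2: BASE=delta L=india R=golf all differ -> CONFLICT
i=3: L=charlie=BASE, R=alpha -> take RIGHT -> alpha
i=4: L=alpha=BASE, R=golf -> take RIGHT -> golf
i=5: BASE=golf L=juliet R=charlie all differ -> CONFLICT
i=6: L=kilo, R=echo=BASE -> take LEFT -> kilo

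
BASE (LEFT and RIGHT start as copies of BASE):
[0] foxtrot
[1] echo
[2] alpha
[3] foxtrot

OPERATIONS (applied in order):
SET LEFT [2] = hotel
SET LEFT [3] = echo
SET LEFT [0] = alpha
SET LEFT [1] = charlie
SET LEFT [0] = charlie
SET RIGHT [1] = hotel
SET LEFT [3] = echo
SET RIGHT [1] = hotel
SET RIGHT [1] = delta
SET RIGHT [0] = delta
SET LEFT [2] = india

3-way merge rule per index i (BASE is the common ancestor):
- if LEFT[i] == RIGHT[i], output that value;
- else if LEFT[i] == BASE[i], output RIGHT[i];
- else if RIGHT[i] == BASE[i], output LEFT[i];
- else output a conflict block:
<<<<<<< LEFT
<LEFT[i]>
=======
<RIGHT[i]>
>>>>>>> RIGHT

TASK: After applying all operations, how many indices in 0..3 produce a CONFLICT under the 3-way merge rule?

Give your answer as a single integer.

Final LEFT:  [charlie, charlie, india, echo]
Final RIGHT: [delta, delta, alpha, foxtrot]
i=0: BASE=foxtrot L=charlie R=delta all differ -> CONFLICT
i=1: BASE=echo L=charlie R=delta all differ -> CONFLICT
i=2: L=india, R=alpha=BASE -> take LEFT -> india
i=3: L=echo, R=foxtrot=BASE -> take LEFT -> echo
Conflict count: 2

Answer: 2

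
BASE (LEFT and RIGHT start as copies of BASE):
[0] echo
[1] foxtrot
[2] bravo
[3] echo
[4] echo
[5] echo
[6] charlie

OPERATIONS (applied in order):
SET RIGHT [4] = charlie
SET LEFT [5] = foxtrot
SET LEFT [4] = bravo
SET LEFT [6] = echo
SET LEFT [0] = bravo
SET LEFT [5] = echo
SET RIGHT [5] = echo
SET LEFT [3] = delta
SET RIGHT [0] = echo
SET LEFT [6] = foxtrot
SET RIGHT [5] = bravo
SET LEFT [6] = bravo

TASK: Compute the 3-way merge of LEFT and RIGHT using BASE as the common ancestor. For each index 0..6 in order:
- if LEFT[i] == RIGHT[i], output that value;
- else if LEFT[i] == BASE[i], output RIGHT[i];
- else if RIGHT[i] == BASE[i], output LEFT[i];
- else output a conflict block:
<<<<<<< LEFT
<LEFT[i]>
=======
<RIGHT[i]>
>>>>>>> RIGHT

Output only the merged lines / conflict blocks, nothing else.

Answer: bravo
foxtrot
bravo
delta
<<<<<<< LEFT
bravo
=======
charlie
>>>>>>> RIGHT
bravo
bravo

Derivation:
Final LEFT:  [bravo, foxtrot, bravo, delta, bravo, echo, bravo]
Final RIGHT: [echo, foxtrot, bravo, echo, charlie, bravo, charlie]
i=0: L=bravo, R=echo=BASE -> take LEFT -> bravo
i=1: L=foxtrot R=foxtrot -> agree -> foxtrot
i=2: L=bravo R=bravo -> agree -> bravo
i=3: L=delta, R=echo=BASE -> take LEFT -> delta
i=4: BASE=echo L=bravo R=charlie all differ -> CONFLICT
i=5: L=echo=BASE, R=bravo -> take RIGHT -> bravo
i=6: L=bravo, R=charlie=BASE -> take LEFT -> bravo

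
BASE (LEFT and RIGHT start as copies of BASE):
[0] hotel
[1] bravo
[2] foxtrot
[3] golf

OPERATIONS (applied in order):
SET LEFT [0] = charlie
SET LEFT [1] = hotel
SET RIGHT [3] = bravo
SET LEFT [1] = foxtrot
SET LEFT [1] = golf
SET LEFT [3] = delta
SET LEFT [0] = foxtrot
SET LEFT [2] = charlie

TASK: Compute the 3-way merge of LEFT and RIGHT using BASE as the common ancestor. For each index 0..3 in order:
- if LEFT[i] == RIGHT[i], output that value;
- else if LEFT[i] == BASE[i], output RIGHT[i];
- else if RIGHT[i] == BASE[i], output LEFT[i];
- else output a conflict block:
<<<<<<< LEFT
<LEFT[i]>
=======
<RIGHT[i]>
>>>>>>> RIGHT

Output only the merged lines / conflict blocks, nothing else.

Final LEFT:  [foxtrot, golf, charlie, delta]
Final RIGHT: [hotel, bravo, foxtrot, bravo]
i=0: L=foxtrot, R=hotel=BASE -> take LEFT -> foxtrot
i=1: L=golf, R=bravo=BASE -> take LEFT -> golf
i=2: L=charlie, R=foxtrot=BASE -> take LEFT -> charlie
i=3: BASE=golf L=delta R=bravo all differ -> CONFLICT

Answer: foxtrot
golf
charlie
<<<<<<< LEFT
delta
=======
bravo
>>>>>>> RIGHT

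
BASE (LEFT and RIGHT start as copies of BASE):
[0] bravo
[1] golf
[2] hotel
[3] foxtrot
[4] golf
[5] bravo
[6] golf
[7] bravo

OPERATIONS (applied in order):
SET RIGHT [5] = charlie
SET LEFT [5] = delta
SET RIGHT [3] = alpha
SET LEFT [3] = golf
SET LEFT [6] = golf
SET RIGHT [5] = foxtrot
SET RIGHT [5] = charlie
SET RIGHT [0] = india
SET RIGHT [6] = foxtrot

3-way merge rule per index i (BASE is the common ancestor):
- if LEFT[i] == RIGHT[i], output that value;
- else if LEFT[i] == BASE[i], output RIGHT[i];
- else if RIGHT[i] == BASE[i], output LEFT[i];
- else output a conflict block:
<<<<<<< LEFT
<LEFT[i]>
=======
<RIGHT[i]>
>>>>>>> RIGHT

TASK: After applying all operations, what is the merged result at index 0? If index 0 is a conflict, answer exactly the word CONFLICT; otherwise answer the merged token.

Final LEFT:  [bravo, golf, hotel, golf, golf, delta, golf, bravo]
Final RIGHT: [india, golf, hotel, alpha, golf, charlie, foxtrot, bravo]
i=0: L=bravo=BASE, R=india -> take RIGHT -> india
i=1: L=golf R=golf -> agree -> golf
i=2: L=hotel R=hotel -> agree -> hotel
i=3: BASE=foxtrot L=golf R=alpha all differ -> CONFLICT
i=4: L=golf R=golf -> agree -> golf
i=5: BASE=bravo L=delta R=charlie all differ -> CONFLICT
i=6: L=golf=BASE, R=foxtrot -> take RIGHT -> foxtrot
i=7: L=bravo R=bravo -> agree -> bravo
Index 0 -> india

Answer: india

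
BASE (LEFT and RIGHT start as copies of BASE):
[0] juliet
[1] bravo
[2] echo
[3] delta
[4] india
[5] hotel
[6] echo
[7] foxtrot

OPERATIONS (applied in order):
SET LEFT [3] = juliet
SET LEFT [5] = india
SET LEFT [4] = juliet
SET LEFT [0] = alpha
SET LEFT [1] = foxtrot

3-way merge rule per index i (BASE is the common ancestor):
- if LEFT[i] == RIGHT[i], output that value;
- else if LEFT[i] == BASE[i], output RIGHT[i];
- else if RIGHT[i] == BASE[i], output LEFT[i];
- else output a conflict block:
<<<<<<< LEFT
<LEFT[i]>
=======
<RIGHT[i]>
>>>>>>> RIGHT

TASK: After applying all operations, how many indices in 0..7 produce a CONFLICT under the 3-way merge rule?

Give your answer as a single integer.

Answer: 0

Derivation:
Final LEFT:  [alpha, foxtrot, echo, juliet, juliet, india, echo, foxtrot]
Final RIGHT: [juliet, bravo, echo, delta, india, hotel, echo, foxtrot]
i=0: L=alpha, R=juliet=BASE -> take LEFT -> alpha
i=1: L=foxtrot, R=bravo=BASE -> take LEFT -> foxtrot
i=2: L=echo R=echo -> agree -> echo
i=3: L=juliet, R=delta=BASE -> take LEFT -> juliet
i=4: L=juliet, R=india=BASE -> take LEFT -> juliet
i=5: L=india, R=hotel=BASE -> take LEFT -> india
i=6: L=echo R=echo -> agree -> echo
i=7: L=foxtrot R=foxtrot -> agree -> foxtrot
Conflict count: 0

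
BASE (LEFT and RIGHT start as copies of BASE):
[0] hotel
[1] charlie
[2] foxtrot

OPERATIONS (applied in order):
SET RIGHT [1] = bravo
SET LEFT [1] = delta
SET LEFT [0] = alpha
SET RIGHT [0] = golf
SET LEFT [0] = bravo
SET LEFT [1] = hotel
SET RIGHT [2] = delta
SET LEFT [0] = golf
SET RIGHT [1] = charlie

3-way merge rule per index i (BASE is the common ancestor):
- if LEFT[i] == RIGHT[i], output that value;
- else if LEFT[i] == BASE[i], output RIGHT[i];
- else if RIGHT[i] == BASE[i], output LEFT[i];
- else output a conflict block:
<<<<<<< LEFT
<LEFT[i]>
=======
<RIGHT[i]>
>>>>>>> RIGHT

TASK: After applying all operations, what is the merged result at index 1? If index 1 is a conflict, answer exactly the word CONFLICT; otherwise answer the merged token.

Final LEFT:  [golf, hotel, foxtrot]
Final RIGHT: [golf, charlie, delta]
i=0: L=golf R=golf -> agree -> golf
i=1: L=hotel, R=charlie=BASE -> take LEFT -> hotel
i=2: L=foxtrot=BASE, R=delta -> take RIGHT -> delta
Index 1 -> hotel

Answer: hotel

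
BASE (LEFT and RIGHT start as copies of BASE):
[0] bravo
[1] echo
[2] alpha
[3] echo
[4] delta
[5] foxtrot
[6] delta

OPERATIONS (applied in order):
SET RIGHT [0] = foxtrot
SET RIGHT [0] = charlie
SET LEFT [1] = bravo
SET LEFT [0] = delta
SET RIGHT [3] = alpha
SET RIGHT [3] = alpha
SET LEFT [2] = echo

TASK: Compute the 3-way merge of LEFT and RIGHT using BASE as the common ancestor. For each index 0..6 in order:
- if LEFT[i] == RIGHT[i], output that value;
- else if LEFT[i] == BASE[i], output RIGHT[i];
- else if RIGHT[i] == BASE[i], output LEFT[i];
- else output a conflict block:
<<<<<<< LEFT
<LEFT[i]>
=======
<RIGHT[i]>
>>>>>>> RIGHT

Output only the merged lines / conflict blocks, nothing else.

Final LEFT:  [delta, bravo, echo, echo, delta, foxtrot, delta]
Final RIGHT: [charlie, echo, alpha, alpha, delta, foxtrot, delta]
i=0: BASE=bravo L=delta R=charlie all differ -> CONFLICT
i=1: L=bravo, R=echo=BASE -> take LEFT -> bravo
i=2: L=echo, R=alpha=BASE -> take LEFT -> echo
i=3: L=echo=BASE, R=alpha -> take RIGHT -> alpha
i=4: L=delta R=delta -> agree -> delta
i=5: L=foxtrot R=foxtrot -> agree -> foxtrot
i=6: L=delta R=delta -> agree -> delta

Answer: <<<<<<< LEFT
delta
=======
charlie
>>>>>>> RIGHT
bravo
echo
alpha
delta
foxtrot
delta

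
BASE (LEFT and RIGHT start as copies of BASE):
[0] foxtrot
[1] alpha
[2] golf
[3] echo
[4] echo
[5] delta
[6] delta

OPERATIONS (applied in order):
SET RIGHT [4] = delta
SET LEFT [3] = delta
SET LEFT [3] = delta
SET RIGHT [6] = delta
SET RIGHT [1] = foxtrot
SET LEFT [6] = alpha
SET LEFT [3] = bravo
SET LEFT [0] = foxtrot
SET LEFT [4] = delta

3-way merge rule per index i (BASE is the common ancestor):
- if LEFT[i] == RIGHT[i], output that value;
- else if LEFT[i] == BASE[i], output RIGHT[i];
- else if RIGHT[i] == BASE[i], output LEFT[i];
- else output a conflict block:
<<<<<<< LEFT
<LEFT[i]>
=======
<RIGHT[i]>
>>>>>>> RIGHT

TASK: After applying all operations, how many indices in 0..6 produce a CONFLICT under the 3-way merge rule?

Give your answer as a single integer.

Final LEFT:  [foxtrot, alpha, golf, bravo, delta, delta, alpha]
Final RIGHT: [foxtrot, foxtrot, golf, echo, delta, delta, delta]
i=0: L=foxtrot R=foxtrot -> agree -> foxtrot
i=1: L=alpha=BASE, R=foxtrot -> take RIGHT -> foxtrot
i=2: L=golf R=golf -> agree -> golf
i=3: L=bravo, R=echo=BASE -> take LEFT -> bravo
i=4: L=delta R=delta -> agree -> delta
i=5: L=delta R=delta -> agree -> delta
i=6: L=alpha, R=delta=BASE -> take LEFT -> alpha
Conflict count: 0

Answer: 0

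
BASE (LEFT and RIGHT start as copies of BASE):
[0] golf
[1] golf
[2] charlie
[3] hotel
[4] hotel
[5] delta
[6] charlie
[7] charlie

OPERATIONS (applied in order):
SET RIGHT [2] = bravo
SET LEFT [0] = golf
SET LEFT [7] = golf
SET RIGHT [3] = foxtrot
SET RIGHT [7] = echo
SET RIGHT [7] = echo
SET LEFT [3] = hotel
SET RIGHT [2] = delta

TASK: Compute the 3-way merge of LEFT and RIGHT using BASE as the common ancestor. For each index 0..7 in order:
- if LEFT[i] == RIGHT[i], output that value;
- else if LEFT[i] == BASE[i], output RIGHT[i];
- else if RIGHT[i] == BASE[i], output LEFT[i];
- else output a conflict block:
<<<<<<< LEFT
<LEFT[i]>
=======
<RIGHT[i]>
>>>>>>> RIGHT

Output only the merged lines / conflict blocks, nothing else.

Answer: golf
golf
delta
foxtrot
hotel
delta
charlie
<<<<<<< LEFT
golf
=======
echo
>>>>>>> RIGHT

Derivation:
Final LEFT:  [golf, golf, charlie, hotel, hotel, delta, charlie, golf]
Final RIGHT: [golf, golf, delta, foxtrot, hotel, delta, charlie, echo]
i=0: L=golf R=golf -> agree -> golf
i=1: L=golf R=golf -> agree -> golf
i=2: L=charlie=BASE, R=delta -> take RIGHT -> delta
i=3: L=hotel=BASE, R=foxtrot -> take RIGHT -> foxtrot
i=4: L=hotel R=hotel -> agree -> hotel
i=5: L=delta R=delta -> agree -> delta
i=6: L=charlie R=charlie -> agree -> charlie
i=7: BASE=charlie L=golf R=echo all differ -> CONFLICT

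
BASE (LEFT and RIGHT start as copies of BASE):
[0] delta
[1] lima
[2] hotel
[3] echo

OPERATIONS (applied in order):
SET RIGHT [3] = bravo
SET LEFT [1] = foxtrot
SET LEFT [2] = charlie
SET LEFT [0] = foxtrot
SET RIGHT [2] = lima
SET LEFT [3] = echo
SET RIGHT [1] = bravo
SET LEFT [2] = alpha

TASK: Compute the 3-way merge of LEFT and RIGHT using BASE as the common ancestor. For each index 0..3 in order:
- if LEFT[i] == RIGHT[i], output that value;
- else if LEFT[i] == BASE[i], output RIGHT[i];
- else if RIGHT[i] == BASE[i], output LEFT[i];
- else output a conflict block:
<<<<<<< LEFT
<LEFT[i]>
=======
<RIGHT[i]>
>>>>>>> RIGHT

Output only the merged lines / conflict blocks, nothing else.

Final LEFT:  [foxtrot, foxtrot, alpha, echo]
Final RIGHT: [delta, bravo, lima, bravo]
i=0: L=foxtrot, R=delta=BASE -> take LEFT -> foxtrot
i=1: BASE=lima L=foxtrot R=bravo all differ -> CONFLICT
i=2: BASE=hotel L=alpha R=lima all differ -> CONFLICT
i=3: L=echo=BASE, R=bravo -> take RIGHT -> bravo

Answer: foxtrot
<<<<<<< LEFT
foxtrot
=======
bravo
>>>>>>> RIGHT
<<<<<<< LEFT
alpha
=======
lima
>>>>>>> RIGHT
bravo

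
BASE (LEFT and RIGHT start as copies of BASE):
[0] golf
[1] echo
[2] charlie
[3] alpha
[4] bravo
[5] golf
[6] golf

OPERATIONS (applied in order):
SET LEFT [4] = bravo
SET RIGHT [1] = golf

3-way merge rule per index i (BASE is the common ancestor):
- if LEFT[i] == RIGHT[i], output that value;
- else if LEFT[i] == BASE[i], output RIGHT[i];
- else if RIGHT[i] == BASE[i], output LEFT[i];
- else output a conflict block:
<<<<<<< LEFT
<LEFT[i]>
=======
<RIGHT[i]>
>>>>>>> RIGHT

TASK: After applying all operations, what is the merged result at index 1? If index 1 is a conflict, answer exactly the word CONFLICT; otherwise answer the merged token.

Answer: golf

Derivation:
Final LEFT:  [golf, echo, charlie, alpha, bravo, golf, golf]
Final RIGHT: [golf, golf, charlie, alpha, bravo, golf, golf]
i=0: L=golf R=golf -> agree -> golf
i=1: L=echo=BASE, R=golf -> take RIGHT -> golf
i=2: L=charlie R=charlie -> agree -> charlie
i=3: L=alpha R=alpha -> agree -> alpha
i=4: L=bravo R=bravo -> agree -> bravo
i=5: L=golf R=golf -> agree -> golf
i=6: L=golf R=golf -> agree -> golf
Index 1 -> golf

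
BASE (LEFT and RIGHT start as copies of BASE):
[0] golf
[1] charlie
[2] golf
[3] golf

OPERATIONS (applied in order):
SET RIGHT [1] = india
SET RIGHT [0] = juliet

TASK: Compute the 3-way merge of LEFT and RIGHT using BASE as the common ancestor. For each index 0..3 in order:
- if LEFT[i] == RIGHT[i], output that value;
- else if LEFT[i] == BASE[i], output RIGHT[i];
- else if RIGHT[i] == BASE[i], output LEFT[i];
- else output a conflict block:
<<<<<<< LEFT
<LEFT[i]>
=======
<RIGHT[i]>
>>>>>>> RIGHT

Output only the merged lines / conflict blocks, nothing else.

Final LEFT:  [golf, charlie, golf, golf]
Final RIGHT: [juliet, india, golf, golf]
i=0: L=golf=BASE, R=juliet -> take RIGHT -> juliet
i=1: L=charlie=BASE, R=india -> take RIGHT -> india
i=2: L=golf R=golf -> agree -> golf
i=3: L=golf R=golf -> agree -> golf

Answer: juliet
india
golf
golf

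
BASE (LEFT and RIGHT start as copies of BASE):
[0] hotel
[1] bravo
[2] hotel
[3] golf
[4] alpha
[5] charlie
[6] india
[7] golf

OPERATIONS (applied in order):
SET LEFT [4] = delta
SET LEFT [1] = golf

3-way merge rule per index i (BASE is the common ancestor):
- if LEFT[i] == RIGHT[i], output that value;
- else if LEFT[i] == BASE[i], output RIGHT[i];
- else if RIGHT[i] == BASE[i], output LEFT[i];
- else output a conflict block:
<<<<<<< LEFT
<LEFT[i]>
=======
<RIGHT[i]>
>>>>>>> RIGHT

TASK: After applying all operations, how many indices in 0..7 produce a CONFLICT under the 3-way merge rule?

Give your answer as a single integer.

Answer: 0

Derivation:
Final LEFT:  [hotel, golf, hotel, golf, delta, charlie, india, golf]
Final RIGHT: [hotel, bravo, hotel, golf, alpha, charlie, india, golf]
i=0: L=hotel R=hotel -> agree -> hotel
i=1: L=golf, R=bravo=BASE -> take LEFT -> golf
i=2: L=hotel R=hotel -> agree -> hotel
i=3: L=golf R=golf -> agree -> golf
i=4: L=delta, R=alpha=BASE -> take LEFT -> delta
i=5: L=charlie R=charlie -> agree -> charlie
i=6: L=india R=india -> agree -> india
i=7: L=golf R=golf -> agree -> golf
Conflict count: 0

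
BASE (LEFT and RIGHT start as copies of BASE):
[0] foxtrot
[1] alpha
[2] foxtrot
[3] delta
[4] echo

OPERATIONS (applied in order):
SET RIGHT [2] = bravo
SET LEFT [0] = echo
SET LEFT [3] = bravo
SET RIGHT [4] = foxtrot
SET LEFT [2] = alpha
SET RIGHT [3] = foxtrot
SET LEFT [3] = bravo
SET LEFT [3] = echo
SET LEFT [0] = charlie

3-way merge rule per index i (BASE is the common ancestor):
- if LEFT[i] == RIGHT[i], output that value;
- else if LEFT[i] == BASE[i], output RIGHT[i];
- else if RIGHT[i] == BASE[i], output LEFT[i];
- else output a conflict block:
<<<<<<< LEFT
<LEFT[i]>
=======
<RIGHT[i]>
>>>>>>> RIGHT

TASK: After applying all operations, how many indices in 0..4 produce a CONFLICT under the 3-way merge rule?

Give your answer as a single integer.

Answer: 2

Derivation:
Final LEFT:  [charlie, alpha, alpha, echo, echo]
Final RIGHT: [foxtrot, alpha, bravo, foxtrot, foxtrot]
i=0: L=charlie, R=foxtrot=BASE -> take LEFT -> charlie
i=1: L=alpha R=alpha -> agree -> alpha
i=2: BASE=foxtrot L=alpha R=bravo all differ -> CONFLICT
i=3: BASE=delta L=echo R=foxtrot all differ -> CONFLICT
i=4: L=echo=BASE, R=foxtrot -> take RIGHT -> foxtrot
Conflict count: 2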